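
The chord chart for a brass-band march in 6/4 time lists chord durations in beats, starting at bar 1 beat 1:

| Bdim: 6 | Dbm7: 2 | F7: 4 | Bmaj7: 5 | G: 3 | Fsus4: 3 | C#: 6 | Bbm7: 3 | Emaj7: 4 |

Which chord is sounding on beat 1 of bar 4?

G

Beat 1 of bar 4 is beat (4−1)×6 + 1 = 19 overall.
Running totals: Bdim ends at 6, Dbm7 ends at 8, F7 ends at 12, Bmaj7 ends at 17, G ends at 20.
Beat 19 falls within G.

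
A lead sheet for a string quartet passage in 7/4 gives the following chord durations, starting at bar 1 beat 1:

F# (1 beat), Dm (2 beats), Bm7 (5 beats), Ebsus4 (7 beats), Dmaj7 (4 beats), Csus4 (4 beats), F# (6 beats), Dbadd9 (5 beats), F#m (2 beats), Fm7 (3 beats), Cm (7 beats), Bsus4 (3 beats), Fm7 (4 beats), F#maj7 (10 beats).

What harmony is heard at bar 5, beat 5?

Dbadd9

Beat 5 of bar 5 is beat (5−1)×7 + 5 = 33 overall.
Running totals: F# ends at 1, Dm ends at 3, Bm7 ends at 8, Ebsus4 ends at 15, Dmaj7 ends at 19, Csus4 ends at 23, F# ends at 29, Dbadd9 ends at 34.
Beat 33 falls within Dbadd9.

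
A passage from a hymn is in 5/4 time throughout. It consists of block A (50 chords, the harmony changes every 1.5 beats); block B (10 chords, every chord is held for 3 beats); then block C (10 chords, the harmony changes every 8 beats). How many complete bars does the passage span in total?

A: 50 × 1.5 = 75 beats = 15 bars.
B: 10 × 3 = 30 beats = 6 bars.
C: 10 × 8 = 80 beats = 16 bars.
Total: 15 + 6 + 16 = 37 bars.

37 bars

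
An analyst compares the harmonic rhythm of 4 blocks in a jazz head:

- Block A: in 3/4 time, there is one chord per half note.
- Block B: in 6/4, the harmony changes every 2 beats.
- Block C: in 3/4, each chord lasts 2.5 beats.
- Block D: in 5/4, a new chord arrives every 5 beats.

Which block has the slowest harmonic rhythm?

A: 3/2 = 1.5 chords/bar.
B: 6/2 = 3 chords/bar.
C: 3/2.5 = 1.2 chords/bar.
D: 5/5 = 1 chord/bar.
Slowest is D at 1 chords/bar.

Block D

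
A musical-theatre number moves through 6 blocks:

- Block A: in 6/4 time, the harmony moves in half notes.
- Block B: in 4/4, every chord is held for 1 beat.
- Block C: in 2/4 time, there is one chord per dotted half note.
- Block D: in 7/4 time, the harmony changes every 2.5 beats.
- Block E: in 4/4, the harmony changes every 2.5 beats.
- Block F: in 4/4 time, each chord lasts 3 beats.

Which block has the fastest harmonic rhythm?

Block B

A: 6 beats/bar ÷ 2 beats/chord = 3 chords/bar.
B: 4 beats/bar ÷ 1 beat/chord = 4 chords/bar.
C: 2 beats/bar ÷ 3 beats/chord = 2/3 chords/bar.
D: 7 beats/bar ÷ 2.5 beats/chord = 2.8 chords/bar.
E: 4 beats/bar ÷ 2.5 beats/chord = 1.6 chords/bar.
F: 4 beats/bar ÷ 3 beats/chord = 4/3 chords/bar.
Fastest is B at 4 chords/bar.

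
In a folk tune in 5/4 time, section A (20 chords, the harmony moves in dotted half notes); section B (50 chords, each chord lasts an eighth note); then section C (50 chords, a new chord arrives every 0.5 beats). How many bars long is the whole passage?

22 bars

A: 20 × 3 = 60 beats = 12 bars.
B: 50 × 0.5 = 25 beats = 5 bars.
C: 50 × 0.5 = 25 beats = 5 bars.
Total: 12 + 5 + 5 = 22 bars.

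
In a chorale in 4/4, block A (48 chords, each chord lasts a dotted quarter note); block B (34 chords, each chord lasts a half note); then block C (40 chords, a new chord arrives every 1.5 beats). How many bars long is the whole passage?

50 bars

A: 48 × 1.5 = 72 beats = 18 bars.
B: 34 × 2 = 68 beats = 17 bars.
C: 40 × 1.5 = 60 beats = 15 bars.
Total: 18 + 17 + 15 = 50 bars.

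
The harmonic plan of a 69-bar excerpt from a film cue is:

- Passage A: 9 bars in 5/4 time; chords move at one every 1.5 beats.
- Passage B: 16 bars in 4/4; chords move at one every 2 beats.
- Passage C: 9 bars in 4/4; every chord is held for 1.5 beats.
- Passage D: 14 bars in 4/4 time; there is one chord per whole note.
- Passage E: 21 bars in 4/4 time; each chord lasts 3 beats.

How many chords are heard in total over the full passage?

A: 9·5 = 45 beats, 45/1.5 = 30 chords.
B: 16·4 = 64 beats, 64/2 = 32 chords.
C: 9·4 = 36 beats, 36/1.5 = 24 chords.
D: 14·4 = 56 beats, 56/4 = 14 chords.
E: 21·4 = 84 beats, 84/3 = 28 chords.
Total: 30 + 32 + 24 + 14 + 28 = 128.

128 chords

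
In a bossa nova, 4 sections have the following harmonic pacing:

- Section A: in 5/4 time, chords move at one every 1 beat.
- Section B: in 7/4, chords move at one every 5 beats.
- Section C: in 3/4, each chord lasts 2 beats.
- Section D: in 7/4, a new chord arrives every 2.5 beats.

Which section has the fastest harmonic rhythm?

Section A

A: 5/1 = 5 chords/bar.
B: 7/5 = 1.4 chords/bar.
C: 3/2 = 1.5 chords/bar.
D: 7/2.5 = 2.8 chords/bar.
Fastest is A at 5 chords/bar.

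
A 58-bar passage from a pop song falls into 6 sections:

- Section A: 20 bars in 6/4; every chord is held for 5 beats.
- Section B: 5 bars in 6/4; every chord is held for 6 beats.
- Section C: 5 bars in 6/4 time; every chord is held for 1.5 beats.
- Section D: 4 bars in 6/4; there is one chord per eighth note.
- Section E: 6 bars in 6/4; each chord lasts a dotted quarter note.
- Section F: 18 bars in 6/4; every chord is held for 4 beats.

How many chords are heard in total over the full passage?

148 chords

A: 20·6 = 120 beats, 120/5 = 24 chords.
B: 5·6 = 30 beats, 30/6 = 5 chords.
C: 5·6 = 30 beats, 30/1.5 = 20 chords.
D: 4·6 = 24 beats, 24/0.5 = 48 chords.
E: 6·6 = 36 beats, 36/1.5 = 24 chords.
F: 18·6 = 108 beats, 108/4 = 27 chords.
Total: 24 + 5 + 20 + 48 + 24 + 27 = 148.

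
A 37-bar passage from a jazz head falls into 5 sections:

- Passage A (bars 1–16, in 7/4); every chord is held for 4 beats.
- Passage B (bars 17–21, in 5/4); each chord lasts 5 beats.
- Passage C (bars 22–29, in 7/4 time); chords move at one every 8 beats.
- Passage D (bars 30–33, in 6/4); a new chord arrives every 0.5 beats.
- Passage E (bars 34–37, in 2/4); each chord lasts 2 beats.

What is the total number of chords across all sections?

92 chords

A has 112 beats and chords last 4 each, so 28 chords.
B has 25 beats and chords last 5 each, so 5 chords.
C has 56 beats and chords last 8 each, so 7 chords.
D has 24 beats and chords last 0.5 each, so 48 chords.
E has 8 beats and chords last 2 each, so 4 chords.
Total: 28 + 5 + 7 + 48 + 4 = 92.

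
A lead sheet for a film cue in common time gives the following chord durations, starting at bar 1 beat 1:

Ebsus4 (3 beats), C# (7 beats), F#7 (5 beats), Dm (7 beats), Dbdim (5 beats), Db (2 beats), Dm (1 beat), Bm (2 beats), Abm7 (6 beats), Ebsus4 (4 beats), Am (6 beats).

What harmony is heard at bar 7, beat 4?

Db

Beat 4 of bar 7 is beat (7−1)×4 + 4 = 28 overall.
Running totals: Ebsus4 ends at 3, C# ends at 10, F#7 ends at 15, Dm ends at 22, Dbdim ends at 27, Db ends at 29.
Beat 28 falls within Db.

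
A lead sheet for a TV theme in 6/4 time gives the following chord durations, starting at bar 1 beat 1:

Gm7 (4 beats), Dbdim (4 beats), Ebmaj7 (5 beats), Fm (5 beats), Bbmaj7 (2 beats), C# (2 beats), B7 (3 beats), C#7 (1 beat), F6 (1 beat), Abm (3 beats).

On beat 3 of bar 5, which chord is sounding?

Beat 3 of bar 5 is beat (5−1)×6 + 3 = 27 overall.
Running totals: Gm7 ends at 4, Dbdim ends at 8, Ebmaj7 ends at 13, Fm ends at 18, Bbmaj7 ends at 20, C# ends at 22, B7 ends at 25, C#7 ends at 26, F6 ends at 27.
Beat 27 falls within F6.

F6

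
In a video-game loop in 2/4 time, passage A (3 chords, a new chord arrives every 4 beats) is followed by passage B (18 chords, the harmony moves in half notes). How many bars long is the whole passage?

24 bars

A: 3 × 4 = 12 beats = 6 bars.
B: 18 × 2 = 36 beats = 18 bars.
Total: 6 + 18 = 24 bars.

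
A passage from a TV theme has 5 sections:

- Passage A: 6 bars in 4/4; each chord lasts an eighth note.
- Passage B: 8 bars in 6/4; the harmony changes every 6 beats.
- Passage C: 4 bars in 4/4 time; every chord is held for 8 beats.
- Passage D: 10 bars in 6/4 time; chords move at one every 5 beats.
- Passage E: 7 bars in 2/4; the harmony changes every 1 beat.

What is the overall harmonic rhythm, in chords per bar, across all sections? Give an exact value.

2.4 chords per bar

A: 6 × 4 = 24 beats ÷ 0.5 = 48 chords.
B: 8 × 6 = 48 beats ÷ 6 = 8 chords.
C: 4 × 4 = 16 beats ÷ 8 = 2 chords.
D: 10 × 6 = 60 beats ÷ 5 = 12 chords.
E: 7 × 2 = 14 beats ÷ 1 = 14 chords.
Overall: 84 chords over 35 bars → 84/35 = 2.4 chords per bar.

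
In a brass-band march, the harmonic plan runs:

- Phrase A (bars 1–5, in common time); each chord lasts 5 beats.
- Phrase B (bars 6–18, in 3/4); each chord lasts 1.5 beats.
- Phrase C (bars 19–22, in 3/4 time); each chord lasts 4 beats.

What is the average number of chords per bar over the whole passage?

A: 5 × 4 = 20 beats ÷ 5 = 4 chords.
B: 13 × 3 = 39 beats ÷ 1.5 = 26 chords.
C: 4 × 3 = 12 beats ÷ 4 = 3 chords.
Overall: 33 chords over 22 bars → 33/22 = 1.5 chords per bar.

1.5 chords per bar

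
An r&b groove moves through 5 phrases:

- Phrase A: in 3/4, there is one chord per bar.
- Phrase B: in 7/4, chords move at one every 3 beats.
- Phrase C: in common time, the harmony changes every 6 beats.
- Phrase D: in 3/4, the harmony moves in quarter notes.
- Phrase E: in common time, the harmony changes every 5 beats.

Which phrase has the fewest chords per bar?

Phrase C

A: 3/3 = 1 chord/bar.
B: 7/3 = 7/3 chords/bar.
C: 4/6 = 2/3 chords/bar.
D: 3/1 = 3 chords/bar.
E: 4/5 = 0.8 chords/bar.
Slowest is C at 2/3 chords/bar.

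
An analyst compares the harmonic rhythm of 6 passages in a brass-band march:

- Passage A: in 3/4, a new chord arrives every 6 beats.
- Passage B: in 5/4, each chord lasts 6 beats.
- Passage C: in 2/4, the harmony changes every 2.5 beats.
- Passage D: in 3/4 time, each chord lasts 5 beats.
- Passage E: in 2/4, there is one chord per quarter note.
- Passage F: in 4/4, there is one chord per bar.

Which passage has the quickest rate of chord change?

Passage E

A: each chord is 6 beats in 3/4, so 0.5 per bar.
B: each chord is 6 beats in 5/4, so 5/6 per bar.
C: each chord is 2.5 beats in 2/4, so 0.8 per bar.
D: each chord is 5 beats in 3/4, so 0.6 per bar.
E: each chord is 1 beat in 2/4, so 2 per bar.
F: each chord is 4 beats in 4/4, so 1 per bar.
Fastest is E at 2 chords/bar.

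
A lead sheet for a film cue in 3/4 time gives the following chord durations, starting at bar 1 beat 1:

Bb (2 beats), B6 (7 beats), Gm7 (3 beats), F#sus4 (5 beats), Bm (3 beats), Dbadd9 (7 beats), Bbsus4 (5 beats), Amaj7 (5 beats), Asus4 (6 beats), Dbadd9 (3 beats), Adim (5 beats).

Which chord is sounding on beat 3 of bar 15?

Beat 3 of bar 15 is beat (15−1)×3 + 3 = 45 overall.
Running totals: Bb ends at 2, B6 ends at 9, Gm7 ends at 12, F#sus4 ends at 17, Bm ends at 20, Dbadd9 ends at 27, Bbsus4 ends at 32, Amaj7 ends at 37, Asus4 ends at 43, Dbadd9 ends at 46.
Beat 45 falls within Dbadd9.

Dbadd9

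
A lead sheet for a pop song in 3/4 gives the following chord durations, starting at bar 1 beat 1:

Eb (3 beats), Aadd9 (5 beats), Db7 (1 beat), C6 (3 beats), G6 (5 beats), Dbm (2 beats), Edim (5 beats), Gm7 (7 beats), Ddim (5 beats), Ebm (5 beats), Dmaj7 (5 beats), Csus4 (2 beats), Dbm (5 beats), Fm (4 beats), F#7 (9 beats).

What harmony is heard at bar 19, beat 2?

Fm

Beat 2 of bar 19 is beat (19−1)×3 + 2 = 56 overall.
Running totals: Eb ends at 3, Aadd9 ends at 8, Db7 ends at 9, C6 ends at 12, G6 ends at 17, Dbm ends at 19, Edim ends at 24, Gm7 ends at 31, Ddim ends at 36, Ebm ends at 41, Dmaj7 ends at 46, Csus4 ends at 48, Dbm ends at 53, Fm ends at 57.
Beat 56 falls within Fm.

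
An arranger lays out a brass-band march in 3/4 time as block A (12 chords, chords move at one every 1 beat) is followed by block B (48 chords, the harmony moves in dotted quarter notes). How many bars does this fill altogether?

28 bars

A: 12 × 1 = 12 beats = 4 bars.
B: 48 × 1.5 = 72 beats = 24 bars.
Total: 4 + 24 = 28 bars.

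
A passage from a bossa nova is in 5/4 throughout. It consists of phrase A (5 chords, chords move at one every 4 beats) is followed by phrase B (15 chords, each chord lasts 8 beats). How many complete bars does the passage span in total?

A: 5 × 4 = 20 beats = 4 bars.
B: 15 × 8 = 120 beats = 24 bars.
Total: 4 + 24 = 28 bars.

28 bars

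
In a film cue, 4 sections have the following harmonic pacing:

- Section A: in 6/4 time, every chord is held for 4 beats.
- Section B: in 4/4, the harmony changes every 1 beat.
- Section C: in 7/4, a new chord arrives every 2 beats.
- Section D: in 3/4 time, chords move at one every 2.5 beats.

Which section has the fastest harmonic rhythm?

A: each chord is 4 beats in 6/4, so 1.5 per bar.
B: each chord is 1 beat in 4/4, so 4 per bar.
C: each chord is 2 beats in 7/4, so 3.5 per bar.
D: each chord is 2.5 beats in 3/4, so 1.2 per bar.
Fastest is B at 4 chords/bar.

Section B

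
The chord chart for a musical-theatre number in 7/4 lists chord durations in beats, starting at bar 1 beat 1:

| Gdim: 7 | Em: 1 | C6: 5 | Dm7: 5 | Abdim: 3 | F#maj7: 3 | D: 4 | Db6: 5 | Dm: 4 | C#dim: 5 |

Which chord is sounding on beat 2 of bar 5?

Db6

Beat 2 of bar 5 is beat (5−1)×7 + 2 = 30 overall.
Running totals: Gdim ends at 7, Em ends at 8, C6 ends at 13, Dm7 ends at 18, Abdim ends at 21, F#maj7 ends at 24, D ends at 28, Db6 ends at 33.
Beat 30 falls within Db6.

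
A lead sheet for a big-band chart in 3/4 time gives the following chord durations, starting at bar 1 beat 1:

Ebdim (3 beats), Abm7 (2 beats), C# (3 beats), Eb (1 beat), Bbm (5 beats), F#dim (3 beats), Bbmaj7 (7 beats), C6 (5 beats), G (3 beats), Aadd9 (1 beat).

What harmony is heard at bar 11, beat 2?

G

Beat 2 of bar 11 is beat (11−1)×3 + 2 = 32 overall.
Running totals: Ebdim ends at 3, Abm7 ends at 5, C# ends at 8, Eb ends at 9, Bbm ends at 14, F#dim ends at 17, Bbmaj7 ends at 24, C6 ends at 29, G ends at 32.
Beat 32 falls within G.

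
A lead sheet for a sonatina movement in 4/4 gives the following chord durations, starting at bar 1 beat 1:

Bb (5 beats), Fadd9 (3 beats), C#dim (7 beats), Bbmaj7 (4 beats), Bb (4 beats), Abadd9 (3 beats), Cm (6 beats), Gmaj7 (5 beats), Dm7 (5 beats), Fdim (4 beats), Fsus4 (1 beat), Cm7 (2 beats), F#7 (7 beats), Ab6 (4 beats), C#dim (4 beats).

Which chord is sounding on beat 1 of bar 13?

Cm7

Beat 1 of bar 13 is beat (13−1)×4 + 1 = 49 overall.
Running totals: Bb ends at 5, Fadd9 ends at 8, C#dim ends at 15, Bbmaj7 ends at 19, Bb ends at 23, Abadd9 ends at 26, Cm ends at 32, Gmaj7 ends at 37, Dm7 ends at 42, Fdim ends at 46, Fsus4 ends at 47, Cm7 ends at 49.
Beat 49 falls within Cm7.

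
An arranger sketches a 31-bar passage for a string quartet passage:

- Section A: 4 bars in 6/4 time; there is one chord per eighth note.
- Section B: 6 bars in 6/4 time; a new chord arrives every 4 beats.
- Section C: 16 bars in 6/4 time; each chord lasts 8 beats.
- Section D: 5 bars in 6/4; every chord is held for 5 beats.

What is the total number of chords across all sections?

75 chords

A has 24 beats and chords last 0.5 each, so 48 chords.
B has 36 beats and chords last 4 each, so 9 chords.
C has 96 beats and chords last 8 each, so 12 chords.
D has 30 beats and chords last 5 each, so 6 chords.
Total: 48 + 9 + 12 + 6 = 75.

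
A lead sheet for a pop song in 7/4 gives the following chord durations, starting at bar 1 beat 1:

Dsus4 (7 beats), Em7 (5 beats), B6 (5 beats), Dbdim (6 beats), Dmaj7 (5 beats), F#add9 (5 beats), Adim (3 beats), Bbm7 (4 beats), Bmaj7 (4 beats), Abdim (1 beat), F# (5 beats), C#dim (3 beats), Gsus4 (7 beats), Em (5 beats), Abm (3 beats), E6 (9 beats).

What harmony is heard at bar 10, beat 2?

Beat 2 of bar 10 is beat (10−1)×7 + 2 = 65 overall.
Running totals: Dsus4 ends at 7, Em7 ends at 12, B6 ends at 17, Dbdim ends at 23, Dmaj7 ends at 28, F#add9 ends at 33, Adim ends at 36, Bbm7 ends at 40, Bmaj7 ends at 44, Abdim ends at 45, F# ends at 50, C#dim ends at 53, Gsus4 ends at 60, Em ends at 65.
Beat 65 falls within Em.

Em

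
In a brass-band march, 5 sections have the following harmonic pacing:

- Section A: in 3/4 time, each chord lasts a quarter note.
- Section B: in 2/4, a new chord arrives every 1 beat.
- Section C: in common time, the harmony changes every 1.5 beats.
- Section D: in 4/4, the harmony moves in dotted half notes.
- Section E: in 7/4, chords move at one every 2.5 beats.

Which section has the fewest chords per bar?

Section D

A: 3 beats/bar ÷ 1 beat/chord = 3 chords/bar.
B: 2 beats/bar ÷ 1 beat/chord = 2 chords/bar.
C: 4 beats/bar ÷ 1.5 beats/chord = 8/3 chords/bar.
D: 4 beats/bar ÷ 3 beats/chord = 4/3 chords/bar.
E: 7 beats/bar ÷ 2.5 beats/chord = 2.8 chords/bar.
Slowest is D at 4/3 chords/bar.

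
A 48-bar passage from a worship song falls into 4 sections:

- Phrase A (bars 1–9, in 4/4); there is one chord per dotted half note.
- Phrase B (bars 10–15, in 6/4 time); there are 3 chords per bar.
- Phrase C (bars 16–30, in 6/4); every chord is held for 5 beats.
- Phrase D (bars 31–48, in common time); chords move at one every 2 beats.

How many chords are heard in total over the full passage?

84 chords

A: 9·4 = 36 beats, 36/3 = 12 chords.
B: 6·6 = 36 beats, 36/2 = 18 chords.
C: 15·6 = 90 beats, 90/5 = 18 chords.
D: 18·4 = 72 beats, 72/2 = 36 chords.
Total: 12 + 18 + 18 + 36 = 84.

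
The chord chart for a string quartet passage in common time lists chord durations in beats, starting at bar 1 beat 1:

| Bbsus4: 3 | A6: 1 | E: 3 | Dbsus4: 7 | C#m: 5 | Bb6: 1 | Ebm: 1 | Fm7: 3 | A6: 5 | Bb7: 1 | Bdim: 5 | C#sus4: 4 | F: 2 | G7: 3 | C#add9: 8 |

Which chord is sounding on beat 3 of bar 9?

Beat 3 of bar 9 is beat (9−1)×4 + 3 = 35 overall.
Running totals: Bbsus4 ends at 3, A6 ends at 4, E ends at 7, Dbsus4 ends at 14, C#m ends at 19, Bb6 ends at 20, Ebm ends at 21, Fm7 ends at 24, A6 ends at 29, Bb7 ends at 30, Bdim ends at 35.
Beat 35 falls within Bdim.

Bdim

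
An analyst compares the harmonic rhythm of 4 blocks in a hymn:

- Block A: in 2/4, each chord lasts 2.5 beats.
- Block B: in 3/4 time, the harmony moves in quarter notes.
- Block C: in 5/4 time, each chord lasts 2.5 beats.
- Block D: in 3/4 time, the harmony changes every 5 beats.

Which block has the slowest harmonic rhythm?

A: each chord is 2.5 beats in 2/4, so 0.8 per bar.
B: each chord is 1 beat in 3/4, so 3 per bar.
C: each chord is 2.5 beats in 5/4, so 2 per bar.
D: each chord is 5 beats in 3/4, so 0.6 per bar.
Slowest is D at 0.6 chords/bar.

Block D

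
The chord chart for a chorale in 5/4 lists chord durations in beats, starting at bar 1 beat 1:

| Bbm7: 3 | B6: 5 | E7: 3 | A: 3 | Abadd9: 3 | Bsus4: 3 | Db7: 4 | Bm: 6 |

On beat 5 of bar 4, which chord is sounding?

Beat 5 of bar 4 is beat (4−1)×5 + 5 = 20 overall.
Running totals: Bbm7 ends at 3, B6 ends at 8, E7 ends at 11, A ends at 14, Abadd9 ends at 17, Bsus4 ends at 20.
Beat 20 falls within Bsus4.

Bsus4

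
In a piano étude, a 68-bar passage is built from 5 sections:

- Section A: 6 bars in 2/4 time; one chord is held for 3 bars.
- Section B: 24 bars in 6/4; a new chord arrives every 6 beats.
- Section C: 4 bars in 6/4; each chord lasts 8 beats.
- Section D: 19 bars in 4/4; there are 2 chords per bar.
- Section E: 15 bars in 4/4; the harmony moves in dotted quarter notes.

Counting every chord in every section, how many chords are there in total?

107 chords

A: 6·2 = 12 beats, 12/6 = 2 chords.
B: 24·6 = 144 beats, 144/6 = 24 chords.
C: 4·6 = 24 beats, 24/8 = 3 chords.
D: 19·4 = 76 beats, 76/2 = 38 chords.
E: 15·4 = 60 beats, 60/1.5 = 40 chords.
Total: 2 + 24 + 3 + 38 + 40 = 107.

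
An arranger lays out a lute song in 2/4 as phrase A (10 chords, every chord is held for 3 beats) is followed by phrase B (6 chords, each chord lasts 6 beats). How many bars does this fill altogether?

A: 10 × 3 = 30 beats = 15 bars.
B: 6 × 6 = 36 beats = 18 bars.
Total: 15 + 18 = 33 bars.

33 bars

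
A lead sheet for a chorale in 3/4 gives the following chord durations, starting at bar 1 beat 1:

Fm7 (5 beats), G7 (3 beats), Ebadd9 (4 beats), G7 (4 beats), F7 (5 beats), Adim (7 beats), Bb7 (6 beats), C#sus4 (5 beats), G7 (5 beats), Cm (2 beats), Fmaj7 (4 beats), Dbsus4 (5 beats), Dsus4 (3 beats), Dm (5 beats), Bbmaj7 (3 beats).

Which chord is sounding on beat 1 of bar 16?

Cm

Beat 1 of bar 16 is beat (16−1)×3 + 1 = 46 overall.
Running totals: Fm7 ends at 5, G7 ends at 8, Ebadd9 ends at 12, G7 ends at 16, F7 ends at 21, Adim ends at 28, Bb7 ends at 34, C#sus4 ends at 39, G7 ends at 44, Cm ends at 46.
Beat 46 falls within Cm.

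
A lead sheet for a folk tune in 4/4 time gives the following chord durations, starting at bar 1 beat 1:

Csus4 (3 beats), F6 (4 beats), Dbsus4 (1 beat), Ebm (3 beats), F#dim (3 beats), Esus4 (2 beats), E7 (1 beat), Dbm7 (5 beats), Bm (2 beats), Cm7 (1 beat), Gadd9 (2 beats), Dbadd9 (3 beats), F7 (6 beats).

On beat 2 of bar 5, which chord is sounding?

Dbm7

Beat 2 of bar 5 is beat (5−1)×4 + 2 = 18 overall.
Running totals: Csus4 ends at 3, F6 ends at 7, Dbsus4 ends at 8, Ebm ends at 11, F#dim ends at 14, Esus4 ends at 16, E7 ends at 17, Dbm7 ends at 22.
Beat 18 falls within Dbm7.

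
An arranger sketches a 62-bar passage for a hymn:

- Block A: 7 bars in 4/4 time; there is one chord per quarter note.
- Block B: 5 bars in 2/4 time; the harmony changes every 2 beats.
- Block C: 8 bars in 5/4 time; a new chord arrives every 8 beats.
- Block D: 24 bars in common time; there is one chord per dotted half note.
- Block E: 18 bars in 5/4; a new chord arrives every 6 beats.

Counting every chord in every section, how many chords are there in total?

A has 28 beats and chords last 1 each, so 28 chords.
B has 10 beats and chords last 2 each, so 5 chords.
C has 40 beats and chords last 8 each, so 5 chords.
D has 96 beats and chords last 3 each, so 32 chords.
E has 90 beats and chords last 6 each, so 15 chords.
Total: 28 + 5 + 5 + 32 + 15 = 85.

85 chords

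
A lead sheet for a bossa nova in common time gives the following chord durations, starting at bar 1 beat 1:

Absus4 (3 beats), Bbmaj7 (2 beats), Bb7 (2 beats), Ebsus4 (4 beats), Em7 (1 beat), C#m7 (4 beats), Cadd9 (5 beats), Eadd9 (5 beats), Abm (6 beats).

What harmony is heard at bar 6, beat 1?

Cadd9

Beat 1 of bar 6 is beat (6−1)×4 + 1 = 21 overall.
Running totals: Absus4 ends at 3, Bbmaj7 ends at 5, Bb7 ends at 7, Ebsus4 ends at 11, Em7 ends at 12, C#m7 ends at 16, Cadd9 ends at 21.
Beat 21 falls within Cadd9.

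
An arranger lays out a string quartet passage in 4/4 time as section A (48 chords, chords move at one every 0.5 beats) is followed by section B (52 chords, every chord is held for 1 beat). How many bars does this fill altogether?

19 bars

A: 48 × 0.5 = 24 beats = 6 bars.
B: 52 × 1 = 52 beats = 13 bars.
Total: 6 + 13 = 19 bars.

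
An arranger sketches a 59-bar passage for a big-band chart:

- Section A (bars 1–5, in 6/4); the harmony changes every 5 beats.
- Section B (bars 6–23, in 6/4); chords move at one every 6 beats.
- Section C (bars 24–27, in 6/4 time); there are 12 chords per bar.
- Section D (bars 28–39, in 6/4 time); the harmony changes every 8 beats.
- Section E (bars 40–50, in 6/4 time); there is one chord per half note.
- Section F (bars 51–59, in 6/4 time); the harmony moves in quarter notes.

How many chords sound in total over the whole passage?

A has 30 beats and chords last 5 each, so 6 chords.
B has 108 beats and chords last 6 each, so 18 chords.
C has 24 beats and chords last 0.5 each, so 48 chords.
D has 72 beats and chords last 8 each, so 9 chords.
E has 66 beats and chords last 2 each, so 33 chords.
F has 54 beats and chords last 1 each, so 54 chords.
Total: 6 + 18 + 48 + 9 + 33 + 54 = 168.

168 chords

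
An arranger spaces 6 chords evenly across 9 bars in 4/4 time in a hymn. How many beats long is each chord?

6 beats

9 bars × 4 beats/bar = 36 beats total.
36 beats ÷ 6 chords = 6 beats per chord.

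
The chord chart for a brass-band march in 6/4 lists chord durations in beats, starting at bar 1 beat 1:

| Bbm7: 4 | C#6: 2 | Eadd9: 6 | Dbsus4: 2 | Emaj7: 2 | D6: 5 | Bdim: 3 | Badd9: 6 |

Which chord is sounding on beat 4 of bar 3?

Emaj7

Beat 4 of bar 3 is beat (3−1)×6 + 4 = 16 overall.
Running totals: Bbm7 ends at 4, C#6 ends at 6, Eadd9 ends at 12, Dbsus4 ends at 14, Emaj7 ends at 16.
Beat 16 falls within Emaj7.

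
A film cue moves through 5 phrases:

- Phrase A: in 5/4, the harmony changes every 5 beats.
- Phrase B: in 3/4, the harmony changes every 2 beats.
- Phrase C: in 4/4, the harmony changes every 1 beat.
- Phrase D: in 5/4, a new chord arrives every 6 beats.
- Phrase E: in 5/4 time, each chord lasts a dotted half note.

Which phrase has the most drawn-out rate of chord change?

Phrase D

A: 5 beats/bar ÷ 5 beats/chord = 1 chord/bar.
B: 3 beats/bar ÷ 2 beats/chord = 1.5 chords/bar.
C: 4 beats/bar ÷ 1 beat/chord = 4 chords/bar.
D: 5 beats/bar ÷ 6 beats/chord = 5/6 chords/bar.
E: 5 beats/bar ÷ 3 beats/chord = 5/3 chords/bar.
Slowest is D at 5/6 chords/bar.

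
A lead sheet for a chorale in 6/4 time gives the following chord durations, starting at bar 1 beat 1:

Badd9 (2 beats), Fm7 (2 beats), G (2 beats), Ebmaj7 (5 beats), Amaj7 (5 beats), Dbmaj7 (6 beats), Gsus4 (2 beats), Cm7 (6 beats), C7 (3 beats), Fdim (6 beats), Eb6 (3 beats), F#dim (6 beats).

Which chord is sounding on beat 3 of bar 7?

Fdim

Beat 3 of bar 7 is beat (7−1)×6 + 3 = 39 overall.
Running totals: Badd9 ends at 2, Fm7 ends at 4, G ends at 6, Ebmaj7 ends at 11, Amaj7 ends at 16, Dbmaj7 ends at 22, Gsus4 ends at 24, Cm7 ends at 30, C7 ends at 33, Fdim ends at 39.
Beat 39 falls within Fdim.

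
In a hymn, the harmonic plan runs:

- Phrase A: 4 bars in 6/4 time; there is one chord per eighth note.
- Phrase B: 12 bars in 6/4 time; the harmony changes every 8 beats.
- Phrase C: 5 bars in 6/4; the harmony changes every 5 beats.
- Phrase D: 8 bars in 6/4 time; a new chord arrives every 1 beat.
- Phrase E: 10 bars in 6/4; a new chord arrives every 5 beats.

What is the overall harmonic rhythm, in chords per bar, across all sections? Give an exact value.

41/13 chords per bar

A: 4 × 6 = 24 beats ÷ 0.5 = 48 chords.
B: 12 × 6 = 72 beats ÷ 8 = 9 chords.
C: 5 × 6 = 30 beats ÷ 5 = 6 chords.
D: 8 × 6 = 48 beats ÷ 1 = 48 chords.
E: 10 × 6 = 60 beats ÷ 5 = 12 chords.
Overall: 123 chords over 39 bars → 123/39 = 41/13 chords per bar.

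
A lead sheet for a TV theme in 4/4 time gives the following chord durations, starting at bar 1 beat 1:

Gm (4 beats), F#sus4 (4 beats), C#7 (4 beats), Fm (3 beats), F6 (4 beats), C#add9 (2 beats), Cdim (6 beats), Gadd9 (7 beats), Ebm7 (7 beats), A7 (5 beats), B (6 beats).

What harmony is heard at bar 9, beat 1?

Beat 1 of bar 9 is beat (9−1)×4 + 1 = 33 overall.
Running totals: Gm ends at 4, F#sus4 ends at 8, C#7 ends at 12, Fm ends at 15, F6 ends at 19, C#add9 ends at 21, Cdim ends at 27, Gadd9 ends at 34.
Beat 33 falls within Gadd9.

Gadd9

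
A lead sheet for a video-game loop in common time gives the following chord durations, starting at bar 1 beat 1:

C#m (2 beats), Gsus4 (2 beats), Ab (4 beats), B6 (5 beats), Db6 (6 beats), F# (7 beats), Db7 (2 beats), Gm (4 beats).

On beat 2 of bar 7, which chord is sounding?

Beat 2 of bar 7 is beat (7−1)×4 + 2 = 26 overall.
Running totals: C#m ends at 2, Gsus4 ends at 4, Ab ends at 8, B6 ends at 13, Db6 ends at 19, F# ends at 26.
Beat 26 falls within F#.

F#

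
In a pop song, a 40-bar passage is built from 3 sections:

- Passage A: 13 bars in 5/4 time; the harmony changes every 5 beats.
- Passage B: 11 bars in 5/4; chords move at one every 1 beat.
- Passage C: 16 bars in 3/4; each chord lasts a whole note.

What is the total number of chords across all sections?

80 chords

A has 65 beats and chords last 5 each, so 13 chords.
B has 55 beats and chords last 1 each, so 55 chords.
C has 48 beats and chords last 4 each, so 12 chords.
Total: 13 + 55 + 12 = 80.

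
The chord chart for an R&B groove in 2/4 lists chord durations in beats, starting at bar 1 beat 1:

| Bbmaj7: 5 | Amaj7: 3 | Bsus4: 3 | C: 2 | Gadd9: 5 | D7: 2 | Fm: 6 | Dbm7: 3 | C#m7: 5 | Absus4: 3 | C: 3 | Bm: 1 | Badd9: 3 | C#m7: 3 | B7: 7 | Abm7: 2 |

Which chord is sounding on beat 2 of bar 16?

C#m7

Beat 2 of bar 16 is beat (16−1)×2 + 2 = 32 overall.
Running totals: Bbmaj7 ends at 5, Amaj7 ends at 8, Bsus4 ends at 11, C ends at 13, Gadd9 ends at 18, D7 ends at 20, Fm ends at 26, Dbm7 ends at 29, C#m7 ends at 34.
Beat 32 falls within C#m7.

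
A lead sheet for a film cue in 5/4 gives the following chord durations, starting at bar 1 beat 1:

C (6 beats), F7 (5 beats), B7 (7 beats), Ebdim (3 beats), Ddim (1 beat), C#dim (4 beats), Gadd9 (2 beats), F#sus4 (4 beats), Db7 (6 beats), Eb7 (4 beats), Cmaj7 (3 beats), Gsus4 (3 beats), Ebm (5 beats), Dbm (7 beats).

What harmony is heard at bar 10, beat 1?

Gsus4

Beat 1 of bar 10 is beat (10−1)×5 + 1 = 46 overall.
Running totals: C ends at 6, F7 ends at 11, B7 ends at 18, Ebdim ends at 21, Ddim ends at 22, C#dim ends at 26, Gadd9 ends at 28, F#sus4 ends at 32, Db7 ends at 38, Eb7 ends at 42, Cmaj7 ends at 45, Gsus4 ends at 48.
Beat 46 falls within Gsus4.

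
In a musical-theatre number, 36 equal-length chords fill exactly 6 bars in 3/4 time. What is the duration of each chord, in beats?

6 bars × 3 beats/bar = 18 beats total.
18 beats ÷ 36 chords = 0.5 beats per chord.
(That is an eighth note.)

0.5 beats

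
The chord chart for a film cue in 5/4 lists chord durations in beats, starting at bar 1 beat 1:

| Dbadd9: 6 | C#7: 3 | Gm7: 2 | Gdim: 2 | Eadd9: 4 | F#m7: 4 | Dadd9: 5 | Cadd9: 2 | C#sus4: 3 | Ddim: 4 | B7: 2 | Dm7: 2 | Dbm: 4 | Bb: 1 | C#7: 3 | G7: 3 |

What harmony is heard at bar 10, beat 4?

G7

Beat 4 of bar 10 is beat (10−1)×5 + 4 = 49 overall.
Running totals: Dbadd9 ends at 6, C#7 ends at 9, Gm7 ends at 11, Gdim ends at 13, Eadd9 ends at 17, F#m7 ends at 21, Dadd9 ends at 26, Cadd9 ends at 28, C#sus4 ends at 31, Ddim ends at 35, B7 ends at 37, Dm7 ends at 39, Dbm ends at 43, Bb ends at 44, C#7 ends at 47, G7 ends at 50.
Beat 49 falls within G7.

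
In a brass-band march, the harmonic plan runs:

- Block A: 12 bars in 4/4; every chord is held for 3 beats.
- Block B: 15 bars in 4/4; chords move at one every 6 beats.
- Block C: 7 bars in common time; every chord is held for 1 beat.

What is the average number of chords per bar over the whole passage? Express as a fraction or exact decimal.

27/17 chords per bar

A: 12 × 4 = 48 beats ÷ 3 = 16 chords.
B: 15 × 4 = 60 beats ÷ 6 = 10 chords.
C: 7 × 4 = 28 beats ÷ 1 = 28 chords.
Overall: 54 chords over 34 bars → 54/34 = 27/17 chords per bar.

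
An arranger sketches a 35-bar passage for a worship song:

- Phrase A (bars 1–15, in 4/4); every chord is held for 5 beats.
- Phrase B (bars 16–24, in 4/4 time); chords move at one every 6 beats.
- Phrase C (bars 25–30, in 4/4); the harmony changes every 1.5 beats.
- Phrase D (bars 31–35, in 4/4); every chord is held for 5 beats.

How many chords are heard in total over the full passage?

A: 15 bars × 4 beats = 60 beats; 5 beats/chord → 12 chords.
B: 9 bars × 4 beats = 36 beats; 6 beats/chord → 6 chords.
C: 6 bars × 4 beats = 24 beats; 1.5 beats/chord → 16 chords.
D: 5 bars × 4 beats = 20 beats; 5 beats/chord → 4 chords.
Total: 12 + 6 + 16 + 4 = 38.

38 chords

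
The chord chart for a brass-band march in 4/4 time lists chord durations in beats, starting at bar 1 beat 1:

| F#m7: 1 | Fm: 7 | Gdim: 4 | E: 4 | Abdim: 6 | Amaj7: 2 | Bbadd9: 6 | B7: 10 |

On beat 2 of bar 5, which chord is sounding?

Beat 2 of bar 5 is beat (5−1)×4 + 2 = 18 overall.
Running totals: F#m7 ends at 1, Fm ends at 8, Gdim ends at 12, E ends at 16, Abdim ends at 22.
Beat 18 falls within Abdim.

Abdim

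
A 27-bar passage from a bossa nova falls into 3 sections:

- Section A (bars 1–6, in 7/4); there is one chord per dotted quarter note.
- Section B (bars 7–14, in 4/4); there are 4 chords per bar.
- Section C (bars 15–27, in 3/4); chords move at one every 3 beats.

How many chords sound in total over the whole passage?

73 chords

A: 6·7 = 42 beats, 42/1.5 = 28 chords.
B: 8·4 = 32 beats, 32/1 = 32 chords.
C: 13·3 = 39 beats, 39/3 = 13 chords.
Total: 28 + 32 + 13 = 73.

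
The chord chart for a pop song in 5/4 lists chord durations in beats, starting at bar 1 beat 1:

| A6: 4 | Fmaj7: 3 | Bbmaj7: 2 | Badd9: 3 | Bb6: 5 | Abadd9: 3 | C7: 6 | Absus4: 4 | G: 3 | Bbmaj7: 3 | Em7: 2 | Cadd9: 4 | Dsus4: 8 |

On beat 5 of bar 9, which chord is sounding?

Dsus4

Beat 5 of bar 9 is beat (9−1)×5 + 5 = 45 overall.
Running totals: A6 ends at 4, Fmaj7 ends at 7, Bbmaj7 ends at 9, Badd9 ends at 12, Bb6 ends at 17, Abadd9 ends at 20, C7 ends at 26, Absus4 ends at 30, G ends at 33, Bbmaj7 ends at 36, Em7 ends at 38, Cadd9 ends at 42, Dsus4 ends at 50.
Beat 45 falls within Dsus4.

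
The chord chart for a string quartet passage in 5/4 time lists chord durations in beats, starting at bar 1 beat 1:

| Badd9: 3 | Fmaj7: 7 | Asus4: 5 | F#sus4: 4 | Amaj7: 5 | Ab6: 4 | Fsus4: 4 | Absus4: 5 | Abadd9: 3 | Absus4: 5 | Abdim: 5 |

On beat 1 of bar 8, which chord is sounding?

Absus4

Beat 1 of bar 8 is beat (8−1)×5 + 1 = 36 overall.
Running totals: Badd9 ends at 3, Fmaj7 ends at 10, Asus4 ends at 15, F#sus4 ends at 19, Amaj7 ends at 24, Ab6 ends at 28, Fsus4 ends at 32, Absus4 ends at 37.
Beat 36 falls within Absus4.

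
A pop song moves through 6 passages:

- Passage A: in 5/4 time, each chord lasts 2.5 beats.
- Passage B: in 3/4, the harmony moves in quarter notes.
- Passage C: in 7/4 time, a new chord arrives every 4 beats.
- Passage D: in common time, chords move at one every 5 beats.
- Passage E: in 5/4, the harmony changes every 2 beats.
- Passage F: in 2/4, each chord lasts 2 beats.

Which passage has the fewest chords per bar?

A: 5 beats/bar ÷ 2.5 beats/chord = 2 chords/bar.
B: 3 beats/bar ÷ 1 beat/chord = 3 chords/bar.
C: 7 beats/bar ÷ 4 beats/chord = 1.75 chords/bar.
D: 4 beats/bar ÷ 5 beats/chord = 0.8 chords/bar.
E: 5 beats/bar ÷ 2 beats/chord = 2.5 chords/bar.
F: 2 beats/bar ÷ 2 beats/chord = 1 chord/bar.
Slowest is D at 0.8 chords/bar.

Passage D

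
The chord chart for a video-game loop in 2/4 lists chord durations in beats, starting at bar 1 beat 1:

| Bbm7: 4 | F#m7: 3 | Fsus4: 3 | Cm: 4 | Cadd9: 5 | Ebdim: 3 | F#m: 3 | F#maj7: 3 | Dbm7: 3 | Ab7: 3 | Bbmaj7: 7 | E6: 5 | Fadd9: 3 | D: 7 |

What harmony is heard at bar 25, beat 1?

Beat 1 of bar 25 is beat (25−1)×2 + 1 = 49 overall.
Running totals: Bbm7 ends at 4, F#m7 ends at 7, Fsus4 ends at 10, Cm ends at 14, Cadd9 ends at 19, Ebdim ends at 22, F#m ends at 25, F#maj7 ends at 28, Dbm7 ends at 31, Ab7 ends at 34, Bbmaj7 ends at 41, E6 ends at 46, Fadd9 ends at 49.
Beat 49 falls within Fadd9.

Fadd9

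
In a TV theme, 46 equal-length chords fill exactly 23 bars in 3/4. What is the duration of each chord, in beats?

23 bars × 3 beats/bar = 69 beats total.
69 beats ÷ 46 chords = 1.5 beats per chord.
(That is a dotted quarter note.)

1.5 beats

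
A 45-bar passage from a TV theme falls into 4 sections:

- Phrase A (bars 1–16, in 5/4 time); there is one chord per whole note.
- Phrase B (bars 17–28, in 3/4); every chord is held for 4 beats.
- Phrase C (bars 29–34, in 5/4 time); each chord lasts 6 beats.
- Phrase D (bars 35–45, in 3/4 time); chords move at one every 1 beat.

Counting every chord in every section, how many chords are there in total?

67 chords

A: 16 bars × 5 beats = 80 beats; 4 beats/chord → 20 chords.
B: 12 bars × 3 beats = 36 beats; 4 beats/chord → 9 chords.
C: 6 bars × 5 beats = 30 beats; 6 beats/chord → 5 chords.
D: 11 bars × 3 beats = 33 beats; 1 beat/chord → 33 chords.
Total: 20 + 9 + 5 + 33 = 67.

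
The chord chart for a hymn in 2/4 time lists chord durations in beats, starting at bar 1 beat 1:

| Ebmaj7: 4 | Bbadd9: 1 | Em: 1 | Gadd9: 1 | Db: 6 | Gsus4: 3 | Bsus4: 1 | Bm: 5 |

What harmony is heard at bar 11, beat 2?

Beat 2 of bar 11 is beat (11−1)×2 + 2 = 22 overall.
Running totals: Ebmaj7 ends at 4, Bbadd9 ends at 5, Em ends at 6, Gadd9 ends at 7, Db ends at 13, Gsus4 ends at 16, Bsus4 ends at 17, Bm ends at 22.
Beat 22 falls within Bm.

Bm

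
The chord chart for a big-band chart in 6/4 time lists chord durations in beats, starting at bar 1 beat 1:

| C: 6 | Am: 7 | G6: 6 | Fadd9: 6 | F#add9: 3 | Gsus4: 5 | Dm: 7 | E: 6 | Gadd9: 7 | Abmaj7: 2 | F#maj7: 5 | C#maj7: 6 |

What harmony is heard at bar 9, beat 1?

Gadd9

Beat 1 of bar 9 is beat (9−1)×6 + 1 = 49 overall.
Running totals: C ends at 6, Am ends at 13, G6 ends at 19, Fadd9 ends at 25, F#add9 ends at 28, Gsus4 ends at 33, Dm ends at 40, E ends at 46, Gadd9 ends at 53.
Beat 49 falls within Gadd9.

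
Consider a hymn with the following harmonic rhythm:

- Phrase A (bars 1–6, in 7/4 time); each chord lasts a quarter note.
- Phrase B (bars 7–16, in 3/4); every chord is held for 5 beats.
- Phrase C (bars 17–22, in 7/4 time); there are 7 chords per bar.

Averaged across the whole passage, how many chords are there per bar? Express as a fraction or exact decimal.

45/11 chords per bar

A: 6 × 7 = 42 beats ÷ 1 = 42 chords.
B: 10 × 3 = 30 beats ÷ 5 = 6 chords.
C: 6 × 7 = 42 beats ÷ 1 = 42 chords.
Overall: 90 chords over 22 bars → 90/22 = 45/11 chords per bar.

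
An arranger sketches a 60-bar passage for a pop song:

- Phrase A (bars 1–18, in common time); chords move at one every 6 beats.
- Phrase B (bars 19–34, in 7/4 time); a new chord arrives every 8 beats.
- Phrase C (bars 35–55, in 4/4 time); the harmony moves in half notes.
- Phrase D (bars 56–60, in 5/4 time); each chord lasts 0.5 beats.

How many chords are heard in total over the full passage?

A: 18·4 = 72 beats, 72/6 = 12 chords.
B: 16·7 = 112 beats, 112/8 = 14 chords.
C: 21·4 = 84 beats, 84/2 = 42 chords.
D: 5·5 = 25 beats, 25/0.5 = 50 chords.
Total: 12 + 14 + 42 + 50 = 118.

118 chords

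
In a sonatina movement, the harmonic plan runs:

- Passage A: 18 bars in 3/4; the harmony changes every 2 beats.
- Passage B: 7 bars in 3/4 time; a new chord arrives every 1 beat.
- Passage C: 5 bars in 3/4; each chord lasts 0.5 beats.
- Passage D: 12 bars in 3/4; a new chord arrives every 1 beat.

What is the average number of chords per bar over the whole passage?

A: 18 × 3 = 54 beats ÷ 2 = 27 chords.
B: 7 × 3 = 21 beats ÷ 1 = 21 chords.
C: 5 × 3 = 15 beats ÷ 0.5 = 30 chords.
D: 12 × 3 = 36 beats ÷ 1 = 36 chords.
Overall: 114 chords over 42 bars → 114/42 = 19/7 chords per bar.

19/7 chords per bar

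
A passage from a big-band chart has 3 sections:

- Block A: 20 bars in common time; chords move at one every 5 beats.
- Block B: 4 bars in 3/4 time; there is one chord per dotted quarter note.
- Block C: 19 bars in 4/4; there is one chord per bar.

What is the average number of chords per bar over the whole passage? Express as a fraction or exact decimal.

A: 20 bars of 4 beats is 80 beats; at 5 beats each that's 16 chords.
B: 4 bars of 3 beats is 12 beats; at 1.5 beats each that's 8 chords.
C: 19 bars of 4 beats is 76 beats; at 4 beats each that's 19 chords.
Overall: 43 chords over 43 bars → 43/43 = 1 chords per bar.

1 chords per bar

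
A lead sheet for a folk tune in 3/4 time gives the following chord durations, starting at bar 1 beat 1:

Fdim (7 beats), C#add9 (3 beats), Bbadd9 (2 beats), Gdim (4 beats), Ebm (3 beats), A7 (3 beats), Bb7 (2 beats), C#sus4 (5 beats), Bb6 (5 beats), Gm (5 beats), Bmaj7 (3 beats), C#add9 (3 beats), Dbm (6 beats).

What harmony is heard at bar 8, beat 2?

Beat 2 of bar 8 is beat (8−1)×3 + 2 = 23 overall.
Running totals: Fdim ends at 7, C#add9 ends at 10, Bbadd9 ends at 12, Gdim ends at 16, Ebm ends at 19, A7 ends at 22, Bb7 ends at 24.
Beat 23 falls within Bb7.

Bb7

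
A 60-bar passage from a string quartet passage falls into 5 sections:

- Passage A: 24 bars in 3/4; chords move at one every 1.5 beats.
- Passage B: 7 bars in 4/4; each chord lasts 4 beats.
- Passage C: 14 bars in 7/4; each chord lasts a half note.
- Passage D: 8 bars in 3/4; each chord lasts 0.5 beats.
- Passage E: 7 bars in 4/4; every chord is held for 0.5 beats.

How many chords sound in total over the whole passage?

A has 72 beats and chords last 1.5 each, so 48 chords.
B has 28 beats and chords last 4 each, so 7 chords.
C has 98 beats and chords last 2 each, so 49 chords.
D has 24 beats and chords last 0.5 each, so 48 chords.
E has 28 beats and chords last 0.5 each, so 56 chords.
Total: 48 + 7 + 49 + 48 + 56 = 208.

208 chords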